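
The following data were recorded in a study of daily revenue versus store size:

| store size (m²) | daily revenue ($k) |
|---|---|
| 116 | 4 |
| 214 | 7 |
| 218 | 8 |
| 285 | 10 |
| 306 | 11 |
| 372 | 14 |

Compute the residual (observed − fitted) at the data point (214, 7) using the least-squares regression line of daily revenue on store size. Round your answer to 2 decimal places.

n = 6, Σx = 1511, Σy = 54, Σxy = 15130, Σx² = 420021
Sxx = Σx² − (Σx)²/n = 420021 − 380520.166667 = 39500.833333
Sxy = Σxy − (Σx)(Σy)/n = 15130 − 13599 = 1531
b = Sxy/Sxx = 1531/39500.833333 = 0.038759
a = ȳ − b·x̄ = 9 − 0.038759·251.833333 = -0.760727
ŷ(214) = -0.760727 + 0.038759·214 = 7.533630
residual = y − ŷ = 7 − 7.533630 = -0.533630

-0.53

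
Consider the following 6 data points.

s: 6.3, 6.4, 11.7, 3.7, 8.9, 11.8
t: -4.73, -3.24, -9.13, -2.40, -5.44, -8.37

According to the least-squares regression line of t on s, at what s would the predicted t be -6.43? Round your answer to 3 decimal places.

n = 6, Σx = 48.8, Σy = -33.31, Σxy = -313.418, Σx² = 449.68
Sxx = Σx² − (Σx)²/n = 449.68 − 396.906667 = 52.773333
Sxy = Σxy − (Σx)(Σy)/n = -313.418 − (-270.921333) = -42.496667
b = Sxy/Sxx = -42.496667/52.773333 = -0.805268
a = ȳ − b·x̄ = -5.551667 − (-0.805268)·8.133333 = 0.997845
Set a + b·x = -6.43: x = (-6.43 − 0.997845) / (-0.805268) = 9.224068

9.224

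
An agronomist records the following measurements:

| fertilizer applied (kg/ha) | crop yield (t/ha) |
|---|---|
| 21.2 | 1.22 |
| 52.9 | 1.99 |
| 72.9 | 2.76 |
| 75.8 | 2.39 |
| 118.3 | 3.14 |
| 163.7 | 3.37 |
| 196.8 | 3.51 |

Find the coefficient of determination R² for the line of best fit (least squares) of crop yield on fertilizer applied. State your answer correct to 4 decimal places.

n = 7, Σx = 701.6, Σy = 18.38, Σxy = 2127.4, Σx² = 93830.72, Σy² = 52.3148
Sxx = Σx² − (Σx)²/n = 93830.72 − 70320.365714 = 23510.354286
Sxy = Σxy − (Σx)(Σy)/n = 2127.4 − 1842.201143 = 285.198857
Syy = Σy² − (Σy)²/n = 52.3148 − 48.260629 = 4.054171
R² = Sxy²/(Sxx·Syy) = (285.198857)²/(23510.354286·4.054171) = 0.853364

0.8534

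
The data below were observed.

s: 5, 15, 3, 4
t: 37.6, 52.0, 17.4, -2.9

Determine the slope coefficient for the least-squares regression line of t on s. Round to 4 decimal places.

3.2984

n = 4, Σx = 27, Σy = 104.1, Σxy = 1008.6, Σx² = 275
Sxx = Σx² − (Σx)²/n = 275 − 182.25 = 92.75
Sxy = Σxy − (Σx)(Σy)/n = 1008.6 − 702.675 = 305.925
b = Sxy/Sxx = 305.925/92.75 = 3.298383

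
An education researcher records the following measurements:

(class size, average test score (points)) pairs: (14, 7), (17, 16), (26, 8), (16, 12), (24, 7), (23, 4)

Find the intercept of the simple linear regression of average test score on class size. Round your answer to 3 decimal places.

n = 6, Σx = 120, Σy = 54, Σxy = 1030, Σx² = 2522
Sxx = Σx² − (Σx)²/n = 2522 − 2400 = 122
Sxy = Σxy − (Σx)(Σy)/n = 1030 − 1080 = -50
b = Sxy/Sxx = -50/122 = -0.409836
a = ȳ − b·x̄ = 9 − (-0.409836)·20 = 17.196721

17.197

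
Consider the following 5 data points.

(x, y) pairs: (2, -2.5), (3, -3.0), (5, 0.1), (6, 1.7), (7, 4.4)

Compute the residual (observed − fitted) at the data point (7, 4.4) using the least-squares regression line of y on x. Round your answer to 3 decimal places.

0.872

n = 5, Σx = 23, Σy = 0.7, Σxy = 27.5, Σx² = 123
Sxx = Σx² − (Σx)²/n = 123 − 105.8 = 17.2
Sxy = Σxy − (Σx)(Σy)/n = 27.5 − 3.22 = 24.28
b = Sxy/Sxx = 24.28/17.2 = 1.411628
a = ȳ − b·x̄ = 0.14 − 1.411628·4.6 = -6.353488
ŷ(7) = -6.353488 + 1.411628·7 = 3.527907
residual = y − ŷ = 4.4 − 3.527907 = 0.872093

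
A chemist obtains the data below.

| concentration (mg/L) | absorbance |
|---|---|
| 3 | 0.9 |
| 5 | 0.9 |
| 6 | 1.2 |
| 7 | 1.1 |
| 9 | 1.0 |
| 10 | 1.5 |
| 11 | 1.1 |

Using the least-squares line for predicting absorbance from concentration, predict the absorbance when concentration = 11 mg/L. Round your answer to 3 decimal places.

n = 7, Σx = 51, Σy = 7.7, Σxy = 58.2, Σx² = 421
Sxx = Σx² − (Σx)²/n = 421 − 371.571429 = 49.428571
Sxy = Σxy − (Σx)(Σy)/n = 58.2 − 56.1 = 2.1
b = Sxy/Sxx = 2.1/49.428571 = 0.042486
a = ȳ − b·x̄ = 1.1 − 0.042486·7.285714 = 0.790462
ŷ(11) = a + b·11 = 0.790462 + 0.042486·11 = 1.257803

1.258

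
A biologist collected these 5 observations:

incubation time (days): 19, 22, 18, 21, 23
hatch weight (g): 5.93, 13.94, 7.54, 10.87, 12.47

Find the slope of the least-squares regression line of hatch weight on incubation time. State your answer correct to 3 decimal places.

n = 5, Σx = 103, Σy = 50.75, Σxy = 1070.15, Σx² = 2139
Sxx = Σx² − (Σx)²/n = 2139 − 2121.8 = 17.2
Sxy = Σxy − (Σx)(Σy)/n = 1070.15 − 1045.45 = 24.7
b = Sxy/Sxx = 24.7/17.2 = 1.436047

1.436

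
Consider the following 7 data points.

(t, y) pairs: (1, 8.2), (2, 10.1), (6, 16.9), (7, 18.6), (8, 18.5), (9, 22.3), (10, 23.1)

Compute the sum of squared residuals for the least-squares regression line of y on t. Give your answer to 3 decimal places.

n = 7, Σx = 43, Σy = 117.7, Σxy = 839.7, Σx² = 335, Σy² = 2173.97
Sxx = Σx² − (Σx)²/n = 335 − 264.142857 = 70.857143
Sxy = Σxy − (Σx)(Σy)/n = 839.7 − 723.014286 = 116.685714
Syy = Σy² − (Σy)²/n = 2173.97 − 1979.041429 = 194.928571
b = Sxy/Sxx = 116.685714/70.857143 = 1.646774
SSE = Syy − b·Sxy = 194.928571 − 1.646774·116.685714 = 2.773548

2.774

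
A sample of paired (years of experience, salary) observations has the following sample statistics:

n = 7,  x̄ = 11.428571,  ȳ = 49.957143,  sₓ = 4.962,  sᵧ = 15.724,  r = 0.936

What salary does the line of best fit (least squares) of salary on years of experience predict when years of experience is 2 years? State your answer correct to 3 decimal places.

b = r · sᵧ/sₓ = 0.936 · 15.724/4.962 = 2.966075
a = ȳ − b·x̄ = 49.957143 − 2.966075·11.428571 = 16.059145
ŷ(2) = a + b·2 = 16.059145 + 2.966075·2 = 21.991295

21.991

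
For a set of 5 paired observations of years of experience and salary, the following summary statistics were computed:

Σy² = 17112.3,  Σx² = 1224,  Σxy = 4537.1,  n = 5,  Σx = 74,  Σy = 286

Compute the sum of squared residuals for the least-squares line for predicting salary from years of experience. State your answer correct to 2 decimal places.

34.17

Sxx = Σx² − (Σx)²/n = 1224 − 1095.2 = 128.8
Sxy = Σxy − (Σx)(Σy)/n = 4537.1 − 4232.8 = 304.3
Syy = Σy² − (Σy)²/n = 17112.3 − 16359.2 = 753.1
b = Sxy/Sxx = 304.3/128.8 = 2.362578
SSE = Syy − b·Sxy = 753.1 − 2.362578·304.3 = 34.167624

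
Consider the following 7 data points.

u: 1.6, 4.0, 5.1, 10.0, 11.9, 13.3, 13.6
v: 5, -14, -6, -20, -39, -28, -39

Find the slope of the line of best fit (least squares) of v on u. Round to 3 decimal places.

-3.142

n = 7, Σx = 59.5, Σy = -141, Σxy = -1645.5, Σx² = 648.03
Sxx = Σx² − (Σx)²/n = 648.03 − 505.75 = 142.28
Sxy = Σxy − (Σx)(Σy)/n = -1645.5 − (-1198.5) = -447
b = Sxy/Sxx = -447/142.28 = -3.141692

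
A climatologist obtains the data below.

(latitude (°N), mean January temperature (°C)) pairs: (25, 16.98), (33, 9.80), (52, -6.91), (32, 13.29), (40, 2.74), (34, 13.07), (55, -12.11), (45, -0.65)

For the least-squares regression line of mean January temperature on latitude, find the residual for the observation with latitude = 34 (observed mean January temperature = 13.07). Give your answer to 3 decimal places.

n = 8, Σx = 316, Σy = 36.21, Σxy = 672.54, Σx² = 13248
Sxx = Σx² − (Σx)²/n = 13248 − 12482 = 766
Sxy = Σxy − (Σx)(Σy)/n = 672.54 − 1430.295 = -757.755
b = Sxy/Sxx = -757.755/766 = -0.989236
a = ȳ − b·x̄ = 4.52625 − (-0.989236)·39.5 = 43.601084
ŷ(34) = 43.601084 + (-0.989236)·34 = 9.967050
residual = y − ŷ = 13.07 − 9.967050 = 3.102950

3.103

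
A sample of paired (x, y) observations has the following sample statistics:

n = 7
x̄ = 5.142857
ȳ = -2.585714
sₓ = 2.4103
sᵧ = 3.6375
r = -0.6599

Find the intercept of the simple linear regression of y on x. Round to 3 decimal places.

b = r · sᵧ/sₓ = -0.6599 · 3.6375/2.4103 = -0.995887
a = ȳ − b·x̄ = -2.585714 − (-0.995887)·5.142857 = 2.535990

2.536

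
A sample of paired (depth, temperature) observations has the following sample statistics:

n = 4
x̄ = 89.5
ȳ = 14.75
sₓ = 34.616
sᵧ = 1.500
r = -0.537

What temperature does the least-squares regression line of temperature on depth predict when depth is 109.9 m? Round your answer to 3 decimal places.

14.275

b = r · sᵧ/sₓ = -0.537 · 1.5/34.616 = -0.023270
a = ȳ − b·x̄ = 14.75 − (-0.023270)·89.5 = 16.832628
ŷ(109.9) = a + b·109.9 = 16.832628 + (-0.023270)·109.9 = 14.275300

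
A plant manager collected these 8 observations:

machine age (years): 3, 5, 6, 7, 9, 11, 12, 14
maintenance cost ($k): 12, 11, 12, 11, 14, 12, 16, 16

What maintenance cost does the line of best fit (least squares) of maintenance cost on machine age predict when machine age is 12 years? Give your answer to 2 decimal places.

n = 8, Σx = 67, Σy = 104, Σxy = 914, Σx² = 661
Sxx = Σx² − (Σx)²/n = 661 − 561.125 = 99.875
Sxy = Σxy − (Σx)(Σy)/n = 914 − 871 = 43
b = Sxy/Sxx = 43/99.875 = 0.430538
a = ȳ − b·x̄ = 13 − 0.430538·8.375 = 9.394243
ŷ(12) = a + b·12 = 9.394243 + 0.430538·12 = 14.560701

14.56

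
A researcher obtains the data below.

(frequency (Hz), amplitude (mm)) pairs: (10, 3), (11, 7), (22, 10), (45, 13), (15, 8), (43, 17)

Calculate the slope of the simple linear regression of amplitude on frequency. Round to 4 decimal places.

0.2810

n = 6, Σx = 146, Σy = 58, Σxy = 1763, Σx² = 4804
Sxx = Σx² − (Σx)²/n = 4804 − 3552.666667 = 1251.333333
Sxy = Σxy − (Σx)(Σy)/n = 1763 − 1411.333333 = 351.666667
b = Sxy/Sxx = 351.666667/1251.333333 = 0.281034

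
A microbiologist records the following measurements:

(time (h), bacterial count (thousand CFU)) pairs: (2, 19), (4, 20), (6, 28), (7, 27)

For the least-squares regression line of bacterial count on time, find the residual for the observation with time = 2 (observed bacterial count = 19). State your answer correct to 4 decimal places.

n = 4, Σx = 19, Σy = 94, Σxy = 475, Σx² = 105
Sxx = Σx² − (Σx)²/n = 105 − 90.25 = 14.75
Sxy = Σxy − (Σx)(Σy)/n = 475 − 446.5 = 28.5
b = Sxy/Sxx = 28.5/14.75 = 1.932203
a = ȳ − b·x̄ = 23.5 − 1.932203·4.75 = 14.322034
ŷ(2) = 14.322034 + 1.932203·2 = 18.186441
residual = y − ŷ = 19 − 18.186441 = 0.813559

0.8136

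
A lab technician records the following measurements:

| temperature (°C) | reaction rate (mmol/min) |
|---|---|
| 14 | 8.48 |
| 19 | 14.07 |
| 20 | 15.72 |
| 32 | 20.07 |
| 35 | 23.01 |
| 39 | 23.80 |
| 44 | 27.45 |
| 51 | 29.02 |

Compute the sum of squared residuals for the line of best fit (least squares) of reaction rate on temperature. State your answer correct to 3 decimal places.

12.583

n = 8, Σx = 254, Σy = 161.62, Σxy = 5764.06, Σx² = 9264, Σy² = 3611.3616
Sxx = Σx² − (Σx)²/n = 9264 − 8064.5 = 1199.5
Sxy = Σxy − (Σx)(Σy)/n = 5764.06 − 5131.435 = 632.625
Syy = Σy² − (Σy)²/n = 3611.3616 − 3265.12805 = 346.23355
b = Sxy/Sxx = 632.625/1199.5 = 0.527407
SSE = Syy − b·Sxy = 346.23355 − 0.527407·632.625 = 12.582537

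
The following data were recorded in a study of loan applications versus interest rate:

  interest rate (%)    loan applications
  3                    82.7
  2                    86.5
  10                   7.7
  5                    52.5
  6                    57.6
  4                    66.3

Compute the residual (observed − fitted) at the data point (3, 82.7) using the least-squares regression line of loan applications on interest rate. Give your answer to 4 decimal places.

4.0617

n = 6, Σx = 30, Σy = 353.3, Σxy = 1371.4, Σx² = 190
Sxx = Σx² − (Σx)²/n = 190 − 150 = 40
Sxy = Σxy − (Σx)(Σy)/n = 1371.4 − 1766.5 = -395.1
b = Sxy/Sxx = -395.1/40 = -9.8775
a = ȳ − b·x̄ = 58.883333 − (-9.8775)·5 = 108.270833
ŷ(3) = 108.270833 + (-9.8775)·3 = 78.638333
residual = y − ŷ = 82.7 − 78.638333 = 4.061667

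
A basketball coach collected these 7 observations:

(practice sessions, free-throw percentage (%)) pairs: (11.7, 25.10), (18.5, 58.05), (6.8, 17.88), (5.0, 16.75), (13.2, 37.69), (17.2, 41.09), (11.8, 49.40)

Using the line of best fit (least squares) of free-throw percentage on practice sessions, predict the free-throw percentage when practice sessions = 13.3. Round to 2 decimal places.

38.61

n = 7, Σx = 84.2, Σy = 245.96, Σxy = 3360.105, Σx² = 1159.7
Sxx = Σx² − (Σx)²/n = 1159.7 − 1012.805714 = 146.894286
Sxy = Σxy − (Σx)(Σy)/n = 3360.105 − 2958.547429 = 401.557571
b = Sxy/Sxx = 401.557571/146.894286 = 2.733650
a = ȳ − b·x̄ = 35.137143 − 2.733650·12.028571 = 2.255238
ŷ(13.3) = a + b·13.3 = 2.255238 + 2.733650·13.3 = 38.612784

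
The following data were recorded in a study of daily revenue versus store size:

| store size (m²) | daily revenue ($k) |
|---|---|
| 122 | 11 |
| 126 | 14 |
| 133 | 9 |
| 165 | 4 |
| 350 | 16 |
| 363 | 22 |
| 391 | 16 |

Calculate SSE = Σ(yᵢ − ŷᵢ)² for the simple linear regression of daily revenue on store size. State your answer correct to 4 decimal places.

n = 7, Σx = 1650, Σy = 92, Σxy = 24805, Σx² = 482824, Σy² = 1410
Sxx = Σx² − (Σx)²/n = 482824 − 388928.571429 = 93895.428571
Sxy = Σxy − (Σx)(Σy)/n = 24805 − 21685.714286 = 3119.285714
Syy = Σy² − (Σy)²/n = 1410 − 1209.142857 = 200.857143
b = Sxy/Sxx = 3119.285714/93895.428571 = 0.033221
SSE = Syy − b·Sxy = 200.857143 − 0.033221·3119.285714 = 97.231828

97.2318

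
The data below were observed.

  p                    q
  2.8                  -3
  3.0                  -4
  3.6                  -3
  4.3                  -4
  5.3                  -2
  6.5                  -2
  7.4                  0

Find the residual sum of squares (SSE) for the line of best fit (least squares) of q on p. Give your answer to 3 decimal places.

n = 7, Σx = 32.9, Σy = -18, Σxy = -72, Σx² = 173.39, Σy² = 58
Sxx = Σx² − (Σx)²/n = 173.39 − 154.63 = 18.76
Sxy = Σxy − (Σx)(Σy)/n = -72 − (-84.6) = 12.6
Syy = Σy² − (Σy)²/n = 58 − 46.285714 = 11.714286
b = Sxy/Sxx = 12.6/18.76 = 0.671642
SSE = Syy − b·Sxy = 11.714286 − 0.671642·12.6 = 3.251599

3.252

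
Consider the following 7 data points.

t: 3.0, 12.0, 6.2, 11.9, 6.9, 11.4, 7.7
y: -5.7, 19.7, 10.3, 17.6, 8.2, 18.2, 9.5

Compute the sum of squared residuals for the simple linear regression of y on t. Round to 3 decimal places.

n = 7, Σx = 59.1, Σy = 77.8, Σxy = 829.81, Σx² = 569.91, Σy² = 1325.16
Sxx = Σx² − (Σx)²/n = 569.91 − 498.972857 = 70.937143
Sxy = Σxy − (Σx)(Σy)/n = 829.81 − 656.854286 = 172.955714
Syy = Σy² − (Σy)²/n = 1325.16 − 864.691429 = 460.468571
b = Sxy/Sxx = 172.955714/70.937143 = 2.438155
SSE = Syy − b·Sxy = 460.468571 − 2.438155·172.955714 = 38.775818

38.776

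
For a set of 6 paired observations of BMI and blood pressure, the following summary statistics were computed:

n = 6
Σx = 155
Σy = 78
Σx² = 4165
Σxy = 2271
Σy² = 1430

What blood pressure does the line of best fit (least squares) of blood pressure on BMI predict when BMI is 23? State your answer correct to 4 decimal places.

Sxx = Σx² − (Σx)²/n = 4165 − 4004.166667 = 160.833333
Sxy = Σxy − (Σx)(Σy)/n = 2271 − 2015 = 256
b = Sxy/Sxx = 256/160.833333 = 1.591710
a = ȳ − b·x̄ = 13 − 1.591710·25.833333 = -28.119171
ŷ(23) = a + b·23 = -28.119171 + 1.591710·23 = 8.490155

8.4902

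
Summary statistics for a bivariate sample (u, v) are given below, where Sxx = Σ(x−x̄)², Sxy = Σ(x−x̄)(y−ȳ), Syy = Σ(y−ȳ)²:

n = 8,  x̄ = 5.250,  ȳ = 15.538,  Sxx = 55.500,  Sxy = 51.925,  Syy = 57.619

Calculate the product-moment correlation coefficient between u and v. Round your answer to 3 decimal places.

0.918

r = Sxy/√(Sxx·Syy) = 51.925/√(3197.8545) = 51.925/56.549576 = 0.918221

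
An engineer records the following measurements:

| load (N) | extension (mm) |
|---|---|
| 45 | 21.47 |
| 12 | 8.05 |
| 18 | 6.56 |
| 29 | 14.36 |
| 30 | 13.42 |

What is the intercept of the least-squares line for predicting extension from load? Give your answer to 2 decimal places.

0.75

n = 5, Σx = 134, Σy = 63.86, Σxy = 1999.87, Σx² = 4234
Sxx = Σx² − (Σx)²/n = 4234 − 3591.2 = 642.8
Sxy = Σxy − (Σx)(Σy)/n = 1999.87 − 1711.448 = 288.422
b = Sxy/Sxx = 288.422/642.8 = 0.448696
a = ȳ − b·x̄ = 12.772 − 0.448696·26.8 = 0.746938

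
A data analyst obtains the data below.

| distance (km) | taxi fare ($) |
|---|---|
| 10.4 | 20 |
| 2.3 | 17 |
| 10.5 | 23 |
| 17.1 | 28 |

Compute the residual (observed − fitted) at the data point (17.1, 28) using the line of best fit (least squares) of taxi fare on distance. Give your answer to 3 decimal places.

n = 4, Σx = 40.3, Σy = 88, Σxy = 967.4, Σx² = 516.11
Sxx = Σx² − (Σx)²/n = 516.11 − 406.0225 = 110.0875
Sxy = Σxy − (Σx)(Σy)/n = 967.4 − 886.6 = 80.8
b = Sxy/Sxx = 80.8/110.0875 = 0.733962
a = ȳ − b·x̄ = 22 − 0.733962·10.075 = 14.605337
ŷ(17.1) = 14.605337 + 0.733962·17.1 = 27.156080
residual = y − ŷ = 28 − 27.156080 = 0.843920

0.844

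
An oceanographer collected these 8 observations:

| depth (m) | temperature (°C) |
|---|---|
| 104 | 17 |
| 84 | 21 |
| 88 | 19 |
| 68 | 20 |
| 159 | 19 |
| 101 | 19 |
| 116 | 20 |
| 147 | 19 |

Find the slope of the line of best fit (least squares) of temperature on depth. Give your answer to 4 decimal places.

n = 8, Σx = 867, Σy = 154, Σxy = 16617, Σx² = 100787
Sxx = Σx² − (Σx)²/n = 100787 − 93961.125 = 6825.875
Sxy = Σxy − (Σx)(Σy)/n = 16617 − 16689.75 = -72.75
b = Sxy/Sxx = -72.75/6825.875 = -0.010658

-0.0107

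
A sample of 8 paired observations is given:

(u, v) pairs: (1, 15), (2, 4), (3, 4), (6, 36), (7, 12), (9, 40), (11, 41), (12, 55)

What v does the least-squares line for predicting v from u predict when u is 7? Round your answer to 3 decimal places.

28.411

n = 8, Σx = 51, Σy = 207, Σxy = 1806, Σx² = 445
Sxx = Σx² − (Σx)²/n = 445 − 325.125 = 119.875
Sxy = Σxy − (Σx)(Σy)/n = 1806 − 1319.625 = 486.375
b = Sxy/Sxx = 486.375/119.875 = 4.057351
a = ȳ − b·x̄ = 25.875 − 4.057351·6.375 = 0.009385
ŷ(7) = a + b·7 = 0.009385 + 4.057351·7 = 28.410845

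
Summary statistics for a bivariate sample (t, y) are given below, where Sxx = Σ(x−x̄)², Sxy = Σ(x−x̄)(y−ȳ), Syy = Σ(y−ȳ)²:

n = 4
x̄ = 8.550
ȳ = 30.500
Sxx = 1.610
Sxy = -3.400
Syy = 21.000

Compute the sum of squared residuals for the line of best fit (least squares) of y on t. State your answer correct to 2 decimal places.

b = Sxy/Sxx = -3.4/1.61 = -2.111801
SSE = Syy − b·Sxy = 21 − (-2.111801)·(-3.4) = 13.819876

13.82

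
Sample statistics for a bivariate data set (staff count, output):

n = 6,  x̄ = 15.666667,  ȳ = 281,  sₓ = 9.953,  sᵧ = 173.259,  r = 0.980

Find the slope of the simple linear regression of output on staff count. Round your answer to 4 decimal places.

17.0596

b = r · sᵧ/sₓ = 0.98 · 173.259/9.953 = 17.059562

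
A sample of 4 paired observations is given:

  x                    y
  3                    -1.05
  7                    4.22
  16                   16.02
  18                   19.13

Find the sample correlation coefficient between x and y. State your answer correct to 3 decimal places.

1.000

n = 4, Σx = 44, Σy = 38.32, Σxy = 627.05, Σx² = 638, Σy² = 641.5082
Sxx = Σx² − (Σx)²/n = 638 − 484 = 154
Sxy = Σxy − (Σx)(Σy)/n = 627.05 − 421.52 = 205.53
Syy = Σy² − (Σy)²/n = 641.5082 − 367.1056 = 274.4026
r = Sxy/√(Sxx·Syy) = 205.53/√(42258.0004) = 205.53/205.567508 = 0.999818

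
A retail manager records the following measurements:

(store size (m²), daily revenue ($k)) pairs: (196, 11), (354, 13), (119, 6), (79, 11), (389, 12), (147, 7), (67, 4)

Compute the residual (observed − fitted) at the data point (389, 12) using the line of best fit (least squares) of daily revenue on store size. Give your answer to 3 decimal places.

-0.942

n = 7, Σx = 1351, Σy = 64, Σxy = 14306, Σx² = 361553
Sxx = Σx² − (Σx)²/n = 361553 − 260743 = 100810
Sxy = Σxy − (Σx)(Σy)/n = 14306 − 12352 = 1954
b = Sxy/Sxx = 1954/100810 = 0.019383
a = ȳ − b·x̄ = 9.142857 − 0.019383·193 = 5.401939
ŷ(389) = 5.401939 + 0.019383·389 = 12.941925
residual = y − ŷ = 12 − 12.941925 = -0.941925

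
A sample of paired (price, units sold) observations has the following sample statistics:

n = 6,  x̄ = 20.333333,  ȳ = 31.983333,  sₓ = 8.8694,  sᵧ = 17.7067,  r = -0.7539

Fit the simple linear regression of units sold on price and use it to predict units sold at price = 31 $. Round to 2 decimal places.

b = r · sᵧ/sₓ = -0.7539 · 17.7067/8.8694 = -1.505071
a = ȳ − b·x̄ = 31.983333 − (-1.505071)·20.333333 = 62.586453
ŷ(31) = a + b·31 = 62.586453 + (-1.505071)·31 = 15.929237

15.93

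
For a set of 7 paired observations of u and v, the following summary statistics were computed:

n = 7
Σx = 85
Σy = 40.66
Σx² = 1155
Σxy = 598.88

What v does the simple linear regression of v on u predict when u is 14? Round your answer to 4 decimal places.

Sxx = Σx² − (Σx)²/n = 1155 − 1032.142857 = 122.857143
Sxy = Σxy − (Σx)(Σy)/n = 598.88 − 493.728571 = 105.151429
b = Sxy/Sxx = 105.151429/122.857143 = 0.855884
a = ȳ − b·x̄ = 5.808571 − 0.855884·12.142857 = -4.584302
ŷ(14) = a + b·14 = -4.584302 + 0.855884·14 = 7.398070

7.3981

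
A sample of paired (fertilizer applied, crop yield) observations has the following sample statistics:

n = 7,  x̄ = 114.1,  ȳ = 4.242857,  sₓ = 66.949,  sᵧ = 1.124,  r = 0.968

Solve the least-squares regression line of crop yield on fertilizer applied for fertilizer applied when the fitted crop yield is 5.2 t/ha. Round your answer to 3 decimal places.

b = r · sᵧ/sₓ = 0.968 · 1.124/66.949 = 0.016252
a = ȳ − b·x̄ = 4.242857 − 0.016252·114.1 = 2.388543
Set a + b·x = 5.2: x = (5.2 − 2.388543) / 0.016252 = 172.995112

172.995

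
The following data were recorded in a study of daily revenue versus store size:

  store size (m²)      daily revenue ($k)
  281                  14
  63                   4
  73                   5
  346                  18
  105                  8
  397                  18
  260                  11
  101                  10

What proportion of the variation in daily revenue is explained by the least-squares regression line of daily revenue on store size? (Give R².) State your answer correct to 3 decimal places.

n = 8, Σx = 1626, Σy = 88, Σxy = 22635, Σx² = 454410, Σy² = 1170
Sxx = Σx² − (Σx)²/n = 454410 − 330484.5 = 123925.5
Sxy = Σxy − (Σx)(Σy)/n = 22635 − 17886 = 4749
Syy = Σy² − (Σy)²/n = 1170 − 968 = 202
R² = Sxy²/(Sxx·Syy) = (4749)²/(123925.5·202) = 0.900933

0.901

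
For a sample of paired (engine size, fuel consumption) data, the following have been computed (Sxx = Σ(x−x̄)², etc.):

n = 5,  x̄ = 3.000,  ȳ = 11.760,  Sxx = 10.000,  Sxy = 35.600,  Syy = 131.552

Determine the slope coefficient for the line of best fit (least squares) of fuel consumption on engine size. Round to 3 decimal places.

b = Sxy/Sxx = 35.6/10 = 3.56

3.560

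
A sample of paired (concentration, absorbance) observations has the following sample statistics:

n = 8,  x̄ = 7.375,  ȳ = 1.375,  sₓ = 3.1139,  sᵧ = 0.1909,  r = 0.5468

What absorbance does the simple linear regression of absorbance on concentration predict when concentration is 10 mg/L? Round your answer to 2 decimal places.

b = r · sᵧ/sₓ = 0.5468 · 0.1909/3.1139 = 0.033522
a = ȳ − b·x̄ = 1.375 − 0.033522·7.375 = 1.127775
ŷ(10) = a + b·10 = 1.127775 + 0.033522·10 = 1.462995

1.46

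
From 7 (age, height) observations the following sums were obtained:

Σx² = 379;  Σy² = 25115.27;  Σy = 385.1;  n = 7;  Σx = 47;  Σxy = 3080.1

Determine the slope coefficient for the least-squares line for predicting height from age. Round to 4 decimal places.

Sxx = Σx² − (Σx)²/n = 379 − 315.571429 = 63.428571
Sxy = Σxy − (Σx)(Σy)/n = 3080.1 − 2585.671429 = 494.428571
b = Sxy/Sxx = 494.428571/63.428571 = 7.795045

7.7950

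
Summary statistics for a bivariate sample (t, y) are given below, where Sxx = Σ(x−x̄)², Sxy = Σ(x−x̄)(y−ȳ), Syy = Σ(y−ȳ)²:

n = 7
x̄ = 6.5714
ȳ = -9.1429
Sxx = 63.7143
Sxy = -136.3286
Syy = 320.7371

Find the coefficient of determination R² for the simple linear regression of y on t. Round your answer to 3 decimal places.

0.909

R² = Sxy²/(Sxx·Syy) = (-136.3286)²/(63.7143·320.7371) = 0.909469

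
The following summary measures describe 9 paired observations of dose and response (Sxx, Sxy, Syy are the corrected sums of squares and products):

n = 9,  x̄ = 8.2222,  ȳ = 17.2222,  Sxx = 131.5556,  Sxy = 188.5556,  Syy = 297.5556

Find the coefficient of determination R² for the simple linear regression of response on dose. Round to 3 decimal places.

R² = Sxy²/(Sxx·Syy) = (188.5556)²/(131.5556·297.5556) = 0.908242

0.908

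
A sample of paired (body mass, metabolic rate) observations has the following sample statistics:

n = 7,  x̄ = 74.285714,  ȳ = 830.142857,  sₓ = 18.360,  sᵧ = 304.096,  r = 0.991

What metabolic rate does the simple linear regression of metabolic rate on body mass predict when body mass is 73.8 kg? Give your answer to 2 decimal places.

b = r · sᵧ/sₓ = 0.991 · 304.096/18.36 = 16.413896
a = ȳ − b·x̄ = 830.142857 − 16.413896·74.285714 = -389.175149
ŷ(73.8) = a + b·73.8 = -389.175149 + 16.413896·73.8 = 822.170398

822.17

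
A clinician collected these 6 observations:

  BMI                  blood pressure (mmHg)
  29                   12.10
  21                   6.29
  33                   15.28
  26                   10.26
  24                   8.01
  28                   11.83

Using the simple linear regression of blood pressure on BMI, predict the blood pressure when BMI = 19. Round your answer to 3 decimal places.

n = 6, Σx = 161, Σy = 63.77, Σxy = 1777.47, Σx² = 4407
Sxx = Σx² − (Σx)²/n = 4407 − 4320.166667 = 86.833333
Sxy = Σxy − (Σx)(Σy)/n = 1777.47 − 1711.161667 = 66.308333
b = Sxy/Sxx = 66.308333/86.833333 = 0.763628
a = ȳ − b·x̄ = 10.628333 − 0.763628·26.833333 = -9.862342
ŷ(19) = a + b·19 = -9.862342 + 0.763628·19 = 4.646583

4.647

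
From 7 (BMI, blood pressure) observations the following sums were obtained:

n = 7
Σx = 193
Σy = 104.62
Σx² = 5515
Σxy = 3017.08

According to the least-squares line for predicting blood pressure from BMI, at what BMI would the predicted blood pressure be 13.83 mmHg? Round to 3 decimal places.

Sxx = Σx² − (Σx)²/n = 5515 − 5321.285714 = 193.714286
Sxy = Σxy − (Σx)(Σy)/n = 3017.08 − 2884.522857 = 132.557143
b = Sxy/Sxx = 132.557143/193.714286 = 0.684292
a = ȳ − b·x̄ = 14.945714 − 0.684292·27.571429 = -3.921195
Set a + b·x = 13.83: x = (13.83 − (-3.921195)) / 0.684292 = 25.940963

25.941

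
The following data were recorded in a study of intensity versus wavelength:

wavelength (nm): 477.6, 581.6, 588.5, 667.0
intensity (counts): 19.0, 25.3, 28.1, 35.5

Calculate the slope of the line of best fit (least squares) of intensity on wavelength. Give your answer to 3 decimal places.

0.086

n = 4, Σx = 2314.7, Σy = 107.9, Σxy = 64004.23, Σx² = 1357581.57
Sxx = Σx² − (Σx)²/n = 1357581.57 − 1339459.0225 = 18122.5475
Sxy = Σxy − (Σx)(Σy)/n = 64004.23 − 62439.0325 = 1565.1975
b = Sxy/Sxx = 1565.1975/18122.5475 = 0.086367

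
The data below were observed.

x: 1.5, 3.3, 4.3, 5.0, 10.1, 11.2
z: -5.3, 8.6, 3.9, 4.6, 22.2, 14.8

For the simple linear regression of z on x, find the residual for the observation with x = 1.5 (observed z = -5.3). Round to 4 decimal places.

-3.9419

n = 6, Σx = 35.4, Σy = 48.8, Σxy = 450.18, Σx² = 284.08
Sxx = Σx² − (Σx)²/n = 284.08 − 208.86 = 75.22
Sxy = Σxy − (Σx)(Σy)/n = 450.18 − 287.92 = 162.26
b = Sxy/Sxx = 162.26/75.22 = 2.157139
a = ȳ − b·x̄ = 8.133333 − 2.157139·5.9 = -4.593787
ŷ(1.5) = -4.593787 + 2.157139·1.5 = -1.358079
residual = y − ŷ = -5.3 − (-1.358079) = -3.941921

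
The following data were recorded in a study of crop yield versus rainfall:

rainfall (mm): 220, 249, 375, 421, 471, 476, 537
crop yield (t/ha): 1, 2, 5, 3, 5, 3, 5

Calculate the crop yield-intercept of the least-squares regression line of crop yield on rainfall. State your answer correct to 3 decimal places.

-0.701

n = 7, Σx = 2749, Σy = 24, Σxy = 10324, Σx² = 1165053
Sxx = Σx² − (Σx)²/n = 1165053 − 1079571.571429 = 85481.428571
Sxy = Σxy − (Σx)(Σy)/n = 10324 − 9425.142857 = 898.857143
b = Sxy/Sxx = 898.857143/85481.428571 = 0.010515
a = ȳ − b·x̄ = 3.428571 − 0.010515·392.714286 = -0.700911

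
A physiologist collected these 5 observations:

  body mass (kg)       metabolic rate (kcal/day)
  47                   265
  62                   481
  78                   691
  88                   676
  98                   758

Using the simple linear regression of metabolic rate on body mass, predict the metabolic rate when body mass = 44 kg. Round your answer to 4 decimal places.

283.3525

n = 5, Σx = 373, Σy = 2871, Σxy = 229947, Σx² = 29485
Sxx = Σx² − (Σx)²/n = 29485 − 27825.8 = 1659.2
Sxy = Σxy − (Σx)(Σy)/n = 229947 − 214176.6 = 15770.4
b = Sxy/Sxx = 15770.4/1659.2 = 9.504822
a = ȳ − b·x̄ = 574.2 − 9.504822·74.6 = -134.859691
ŷ(44) = a + b·44 = -134.859691 + 9.504822·44 = 283.352459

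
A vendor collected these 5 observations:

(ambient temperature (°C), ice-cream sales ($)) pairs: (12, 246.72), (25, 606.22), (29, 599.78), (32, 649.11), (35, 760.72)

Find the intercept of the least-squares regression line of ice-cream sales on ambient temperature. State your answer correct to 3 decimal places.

n = 5, Σx = 133, Σy = 2862.55, Σxy = 82906.48, Σx² = 3859
Sxx = Σx² − (Σx)²/n = 3859 − 3537.8 = 321.2
Sxy = Σxy − (Σx)(Σy)/n = 82906.48 − 76143.83 = 6762.65
b = Sxy/Sxx = 6762.65/321.2 = 21.054328
a = ȳ − b·x̄ = 572.51 − 21.054328·26.6 = 12.464888

12.465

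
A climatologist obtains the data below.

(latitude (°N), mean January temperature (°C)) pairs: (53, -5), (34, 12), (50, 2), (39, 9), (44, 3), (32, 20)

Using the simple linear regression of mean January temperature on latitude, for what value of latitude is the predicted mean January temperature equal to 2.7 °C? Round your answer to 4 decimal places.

46.2030

n = 6, Σx = 252, Σy = 41, Σxy = 1366, Σx² = 10946
Sxx = Σx² − (Σx)²/n = 10946 − 10584 = 362
Sxy = Σxy − (Σx)(Σy)/n = 1366 − 1722 = -356
b = Sxy/Sxx = -356/362 = -0.983425
a = ȳ − b·x̄ = 6.833333 − (-0.983425)·42 = 48.137201
Set a + b·x = 2.7: x = (2.7 − 48.137201) / (-0.983425) = 46.202996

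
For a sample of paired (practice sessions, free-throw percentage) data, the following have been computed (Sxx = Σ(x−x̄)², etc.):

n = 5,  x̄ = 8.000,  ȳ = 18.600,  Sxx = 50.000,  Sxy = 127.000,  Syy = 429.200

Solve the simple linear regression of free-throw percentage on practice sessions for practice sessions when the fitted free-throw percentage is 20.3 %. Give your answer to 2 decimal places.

b = Sxy/Sxx = 127/50 = 2.54
a = ȳ − b·x̄ = 18.6 − 2.54·8 = -1.72
Set a + b·x = 20.3: x = (20.3 − (-1.72)) / 2.54 = 8.669291

8.67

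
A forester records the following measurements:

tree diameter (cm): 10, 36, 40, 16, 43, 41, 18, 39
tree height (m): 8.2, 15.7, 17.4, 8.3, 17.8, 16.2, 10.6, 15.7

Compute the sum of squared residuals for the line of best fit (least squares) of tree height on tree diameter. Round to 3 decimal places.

3.586

n = 8, Σx = 243, Σy = 109.9, Σxy = 3708.7, Σx² = 8627, Σy² = 1623.51
Sxx = Σx² − (Σx)²/n = 8627 − 7381.125 = 1245.875
Sxy = Σxy − (Σx)(Σy)/n = 3708.7 − 3338.2125 = 370.4875
Syy = Σy² − (Σy)²/n = 1623.51 − 1509.75125 = 113.75875
b = Sxy/Sxx = 370.4875/1245.875 = 0.297371
SSE = Syy − b·Sxy = 113.75875 − 0.297371·370.4875 = 3.586391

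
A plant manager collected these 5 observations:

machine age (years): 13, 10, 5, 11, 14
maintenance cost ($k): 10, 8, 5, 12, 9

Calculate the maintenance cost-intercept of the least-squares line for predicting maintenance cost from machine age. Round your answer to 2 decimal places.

n = 5, Σx = 53, Σy = 44, Σxy = 493, Σx² = 611
Sxx = Σx² − (Σx)²/n = 611 − 561.8 = 49.2
Sxy = Σxy − (Σx)(Σy)/n = 493 − 466.4 = 26.6
b = Sxy/Sxx = 26.6/49.2 = 0.540650
a = ȳ − b·x̄ = 8.8 − 0.540650·10.6 = 3.069106

3.07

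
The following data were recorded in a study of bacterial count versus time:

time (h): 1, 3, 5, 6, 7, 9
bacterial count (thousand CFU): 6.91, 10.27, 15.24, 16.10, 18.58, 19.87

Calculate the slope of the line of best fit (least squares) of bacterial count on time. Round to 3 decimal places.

n = 6, Σx = 31, Σy = 86.97, Σxy = 519.41, Σx² = 201
Sxx = Σx² − (Σx)²/n = 201 − 160.166667 = 40.833333
Sxy = Σxy − (Σx)(Σy)/n = 519.41 − 449.345 = 70.065
b = Sxy/Sxx = 70.065/40.833333 = 1.715878

1.716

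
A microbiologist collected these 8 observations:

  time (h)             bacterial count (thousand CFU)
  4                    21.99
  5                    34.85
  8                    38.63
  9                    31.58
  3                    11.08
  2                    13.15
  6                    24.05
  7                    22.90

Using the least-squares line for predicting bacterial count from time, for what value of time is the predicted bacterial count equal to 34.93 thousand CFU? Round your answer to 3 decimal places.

8.796

n = 8, Σx = 44, Σy = 198.23, Σxy = 1219.61, Σx² = 284
Sxx = Σx² − (Σx)²/n = 284 − 242 = 42
Sxy = Σxy − (Σx)(Σy)/n = 1219.61 − 1090.265 = 129.345
b = Sxy/Sxx = 129.345/42 = 3.079643
a = ȳ − b·x̄ = 24.77875 − 3.079643·5.5 = 7.840714
Set a + b·x = 34.93: x = (34.93 − 7.840714) / 3.079643 = 8.796243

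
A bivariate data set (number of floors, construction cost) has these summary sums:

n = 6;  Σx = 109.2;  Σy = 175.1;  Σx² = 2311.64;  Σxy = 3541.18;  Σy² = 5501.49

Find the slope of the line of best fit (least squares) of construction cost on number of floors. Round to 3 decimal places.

Sxx = Σx² − (Σx)²/n = 2311.64 − 1987.44 = 324.2
Sxy = Σxy − (Σx)(Σy)/n = 3541.18 − 3186.82 = 354.36
b = Sxy/Sxx = 354.36/324.2 = 1.093029

1.093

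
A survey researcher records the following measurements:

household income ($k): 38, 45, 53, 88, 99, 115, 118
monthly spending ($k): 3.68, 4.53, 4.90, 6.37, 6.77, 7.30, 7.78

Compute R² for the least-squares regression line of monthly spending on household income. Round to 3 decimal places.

0.982

n = 7, Σx = 556, Σy = 41.33, Σxy = 3591.72, Σx² = 50972, Σy² = 258.3015
Sxx = Σx² − (Σx)²/n = 50972 − 44162.285714 = 6809.714286
Sxy = Σxy − (Σx)(Σy)/n = 3591.72 − 3282.782857 = 308.937143
Syy = Σy² − (Σy)²/n = 258.3015 − 244.024129 = 14.277371
R² = Sxy²/(Sxx·Syy) = (308.937143)²/(6809.714286·14.277371) = 0.981665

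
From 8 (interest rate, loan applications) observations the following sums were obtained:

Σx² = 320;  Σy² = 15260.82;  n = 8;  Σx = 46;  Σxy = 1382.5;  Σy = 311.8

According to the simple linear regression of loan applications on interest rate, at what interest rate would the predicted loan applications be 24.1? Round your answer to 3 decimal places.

Sxx = Σx² − (Σx)²/n = 320 − 264.5 = 55.5
Sxy = Σxy − (Σx)(Σy)/n = 1382.5 − 1792.85 = -410.35
b = Sxy/Sxx = -410.35/55.5 = -7.393694
a = ȳ − b·x̄ = 38.975 − (-7.393694)·5.75 = 81.488739
Set a + b·x = 24.1: x = (24.1 − 81.488739) / (-7.393694) = 7.761850

7.762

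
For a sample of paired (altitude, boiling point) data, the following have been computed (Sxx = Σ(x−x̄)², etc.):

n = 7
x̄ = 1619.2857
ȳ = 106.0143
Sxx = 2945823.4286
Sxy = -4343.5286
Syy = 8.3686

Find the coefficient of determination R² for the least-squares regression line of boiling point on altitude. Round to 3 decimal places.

R² = Sxy²/(Sxx·Syy) = (-4343.5286)²/(2945823.4286·8.3686) = 0.765290

0.765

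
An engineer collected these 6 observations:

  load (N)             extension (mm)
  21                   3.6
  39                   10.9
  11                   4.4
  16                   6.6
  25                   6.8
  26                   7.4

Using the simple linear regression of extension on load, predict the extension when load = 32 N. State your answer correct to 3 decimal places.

8.625

n = 6, Σx = 138, Σy = 39.7, Σxy = 1017.1, Σx² = 3640
Sxx = Σx² − (Σx)²/n = 3640 − 3174 = 466
Sxy = Σxy − (Σx)(Σy)/n = 1017.1 − 913.1 = 104
b = Sxy/Sxx = 104/466 = 0.223176
a = ȳ − b·x̄ = 6.616667 − 0.223176·23 = 1.483619
ŷ(32) = a + b·32 = 1.483619 + 0.223176·32 = 8.625250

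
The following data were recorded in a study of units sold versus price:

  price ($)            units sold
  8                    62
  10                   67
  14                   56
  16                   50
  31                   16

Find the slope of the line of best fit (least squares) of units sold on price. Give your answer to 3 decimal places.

n = 5, Σx = 79, Σy = 251, Σxy = 3246, Σx² = 1577
Sxx = Σx² − (Σx)²/n = 1577 − 1248.2 = 328.8
Sxy = Σxy − (Σx)(Σy)/n = 3246 − 3965.8 = -719.8
b = Sxy/Sxx = -719.8/328.8 = -2.189173

-2.189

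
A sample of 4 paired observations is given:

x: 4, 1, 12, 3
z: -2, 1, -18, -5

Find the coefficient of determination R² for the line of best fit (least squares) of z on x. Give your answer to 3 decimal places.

n = 4, Σx = 20, Σy = -24, Σxy = -238, Σx² = 170, Σy² = 354
Sxx = Σx² − (Σx)²/n = 170 − 100 = 70
Sxy = Σxy − (Σx)(Σy)/n = -238 − (-120) = -118
Syy = Σy² − (Σy)²/n = 354 − 144 = 210
R² = Sxy²/(Sxx·Syy) = (-118)²/(70·210) = 0.947211

0.947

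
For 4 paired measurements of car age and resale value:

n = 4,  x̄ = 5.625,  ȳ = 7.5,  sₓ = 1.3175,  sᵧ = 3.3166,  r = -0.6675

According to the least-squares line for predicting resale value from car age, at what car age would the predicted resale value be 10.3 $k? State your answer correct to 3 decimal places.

b = r · sᵧ/sₓ = -0.6675 · 3.3166/1.3175 = -1.680327
a = ȳ − b·x̄ = 7.5 − (-1.680327)·5.625 = 16.951838
Set a + b·x = 10.3: x = (10.3 − 16.951838) / (-1.680327) = 3.958657

3.959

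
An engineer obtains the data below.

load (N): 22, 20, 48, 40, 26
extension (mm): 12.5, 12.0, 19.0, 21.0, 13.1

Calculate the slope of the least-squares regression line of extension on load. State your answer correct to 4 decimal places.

0.3125

n = 5, Σx = 156, Σy = 77.6, Σxy = 2607.6, Σx² = 5464
Sxx = Σx² − (Σx)²/n = 5464 − 4867.2 = 596.8
Sxy = Σxy − (Σx)(Σy)/n = 2607.6 − 2421.12 = 186.48
b = Sxy/Sxx = 186.48/596.8 = 0.312466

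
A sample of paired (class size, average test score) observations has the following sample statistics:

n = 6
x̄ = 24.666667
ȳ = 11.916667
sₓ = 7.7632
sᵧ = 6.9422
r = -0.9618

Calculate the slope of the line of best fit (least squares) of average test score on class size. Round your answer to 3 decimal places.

-0.860

b = r · sᵧ/sₓ = -0.9618 · 6.9422/7.7632 = -0.860084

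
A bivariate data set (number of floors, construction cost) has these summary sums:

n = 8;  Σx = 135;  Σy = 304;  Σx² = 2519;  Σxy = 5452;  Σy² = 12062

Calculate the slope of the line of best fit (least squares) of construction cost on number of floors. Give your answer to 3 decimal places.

1.337

Sxx = Σx² − (Σx)²/n = 2519 − 2278.125 = 240.875
Sxy = Σxy − (Σx)(Σy)/n = 5452 − 5130 = 322
b = Sxy/Sxx = 322/240.875 = 1.336793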